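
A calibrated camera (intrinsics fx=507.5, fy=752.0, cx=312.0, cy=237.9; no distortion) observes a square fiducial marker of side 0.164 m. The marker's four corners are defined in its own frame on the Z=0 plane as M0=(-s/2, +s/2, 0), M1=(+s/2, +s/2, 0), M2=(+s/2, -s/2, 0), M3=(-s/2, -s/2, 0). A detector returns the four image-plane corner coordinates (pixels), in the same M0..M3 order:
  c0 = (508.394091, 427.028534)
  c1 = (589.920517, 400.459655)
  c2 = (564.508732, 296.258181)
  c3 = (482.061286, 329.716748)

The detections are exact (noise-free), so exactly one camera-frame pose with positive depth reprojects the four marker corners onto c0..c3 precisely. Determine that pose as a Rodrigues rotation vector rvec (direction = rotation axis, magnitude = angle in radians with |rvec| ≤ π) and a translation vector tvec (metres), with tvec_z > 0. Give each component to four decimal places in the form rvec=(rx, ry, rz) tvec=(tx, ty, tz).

Intrinsics K: fx=507.5, fy=752.0, cx=312.0, cy=237.9
Marker side s = 0.164 m; corners in marker frame (Z=0):
  M0 = (-0.0820, +0.0820, 0)
  M1 = (+0.0820, +0.0820, 0)
  M2 = (+0.0820, -0.0820, 0)
  M3 = (-0.0820, -0.0820, 0)
Detected image corners:
  c0 = (508.394091, 427.028534) px
  c1 = (589.920517, 400.459655) px
  c2 = (564.508732, 296.258181) px
  c3 = (482.061286, 329.716748) px
Planar DLT: solve 8×8 A·h = b for H (H[2,2]=1):
  H  [+305.51377 +255.90649 +535.19672]
  H  [-314.40496 +680.19838 +364.56731]
  H  [-0.36247 +0.18288 +1.00000]
B = K⁻¹H; ‖b₁‖=0.950687, ‖b₂‖=0.950687; λ = 2/(‖b₁‖+‖b₂‖) = 1.051871, sign → tz>0 ⇒ λ=+1.051871
r₁ = λ·B[:,0] = (+0.86762,-0.31916,-0.38127); r₂ = λ·B[:,1] = (+0.41214,+0.89058,+0.19237)
r₃ = r₁×r₂ = (+0.27816,-0.32404,+0.90423); SVD([r₁ r₂ r₃]) → R = UVᵀ:
  R  [+0.86762 +0.41214 +0.27816]
  R  [-0.31916 +0.89058 -0.32404]
  R  [-0.38127 +0.19237 +0.90423]
t = (+0.46261, +0.17718, +1.05187) m
tr R = 2.662429; θ = arccos((tr R − 1)/2) = 0.589507 rad = 33.776°
axis k = ((R−Rᵀ)₃₂, (R−Rᵀ)₁₃, (R−Rᵀ)₂₁) / (2 sinθ) = (+0.464437, +0.593064, -0.657703)
rvec = θ·k = (+0.273789, +0.349616, -0.387721)

rvec=(0.2738, 0.3496, -0.3877) tvec=(0.4626, 0.1772, 1.0519)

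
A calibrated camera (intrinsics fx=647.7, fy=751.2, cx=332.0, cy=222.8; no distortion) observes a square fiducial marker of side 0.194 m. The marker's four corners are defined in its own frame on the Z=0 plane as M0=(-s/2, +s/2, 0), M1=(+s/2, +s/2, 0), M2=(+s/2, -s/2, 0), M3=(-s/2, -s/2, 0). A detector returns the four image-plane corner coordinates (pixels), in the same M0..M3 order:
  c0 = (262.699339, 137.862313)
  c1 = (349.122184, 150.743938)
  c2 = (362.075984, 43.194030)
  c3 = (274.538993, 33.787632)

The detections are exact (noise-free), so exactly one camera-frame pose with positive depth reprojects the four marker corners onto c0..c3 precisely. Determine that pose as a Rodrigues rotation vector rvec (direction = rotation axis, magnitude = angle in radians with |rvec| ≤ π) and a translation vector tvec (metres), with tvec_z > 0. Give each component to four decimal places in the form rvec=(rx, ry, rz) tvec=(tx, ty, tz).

Intrinsics K: fx=647.7, fy=751.2, cx=332.0, cy=222.8
Marker side s = 0.194 m; corners in marker frame (Z=0):
  M0 = (-0.0970, +0.0970, 0)
  M1 = (+0.0970, +0.0970, 0)
  M2 = (+0.0970, -0.0970, 0)
  M3 = (-0.0970, -0.0970, 0)
Detected image corners:
  c0 = (262.699339, 137.862313) px
  c1 = (349.122184, 150.743938) px
  c2 = (362.075984, 43.194030) px
  c3 = (274.538993, 33.787632) px
Planar DLT: solve 8×8 A·h = b for H (H[2,2]=1):
  H  [+394.14307 -50.96883 +311.35179]
  H  [+41.60879 +549.04608 +91.51496]
  H  [-0.17364 +0.04128 +1.00000]
B = K⁻¹H; ‖b₁‖=0.726726, ‖b₂‖=0.726726; λ = 2/(‖b₁‖+‖b₂‖) = 1.376035, sign → tz>0 ⇒ λ=+1.376035
r₁ = λ·B[:,0] = (+0.95983,+0.14709,-0.23894); r₂ = λ·B[:,1] = (-0.13740,+0.98889,+0.05680)
r₃ = r₁×r₂ = (+0.24464,-0.02169,+0.96937); SVD([r₁ r₂ r₃]) → R = UVᵀ:
  R  [+0.95983 -0.13740 +0.24464]
  R  [+0.14709 +0.98889 -0.02169]
  R  [-0.23894 +0.05680 +0.96937]
t = (-0.04387, -0.24049, +1.37603) m
tr R = 2.918088; θ = arccos((tr R − 1)/2) = 0.287188 rad = 16.455°
axis k = ((R−Rᵀ)₃₂, (R−Rᵀ)₁₃, (R−Rᵀ)₂₁) / (2 sinθ) = (+0.138550, +0.853600, +0.502166)
rvec = θ·k = (+0.039790, +0.245144, +0.144216)

rvec=(0.0398, 0.2451, 0.1442) tvec=(-0.0439, -0.2405, 1.3760)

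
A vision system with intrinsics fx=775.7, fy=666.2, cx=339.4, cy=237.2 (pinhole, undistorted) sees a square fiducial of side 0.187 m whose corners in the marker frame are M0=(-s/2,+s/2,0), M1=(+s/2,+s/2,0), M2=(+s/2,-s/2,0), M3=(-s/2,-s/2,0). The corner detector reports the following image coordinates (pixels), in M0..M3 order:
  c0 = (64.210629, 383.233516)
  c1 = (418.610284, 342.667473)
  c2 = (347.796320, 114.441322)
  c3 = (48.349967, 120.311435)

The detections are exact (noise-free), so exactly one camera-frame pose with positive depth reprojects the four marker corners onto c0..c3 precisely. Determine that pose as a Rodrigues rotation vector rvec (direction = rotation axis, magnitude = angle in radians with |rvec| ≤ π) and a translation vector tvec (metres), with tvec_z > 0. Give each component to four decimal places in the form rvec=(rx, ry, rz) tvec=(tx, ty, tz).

rvec=(-0.4871, -0.2752, -0.1495) tvec=(-0.0642, -0.0061, 0.4462)

Intrinsics K: fx=775.7, fy=666.2, cx=339.4, cy=237.2
Marker side s = 0.187 m; corners in marker frame (Z=0):
  M0 = (-0.0935, +0.0935, 0)
  M1 = (+0.0935, +0.0935, 0)
  M2 = (+0.0935, -0.0935, 0)
  M3 = (-0.0935, -0.0935, 0)
Detected image corners:
  c0 = (64.210629, 383.233516) px
  c1 = (418.610284, 342.667473) px
  c2 = (347.796320, 114.441322) px
  c3 = (48.349967, 120.311435) px
Planar DLT: solve 8×8 A·h = b for H (H[2,2]=1):
  H  [+1880.21960 +24.03396 +227.86434]
  H  [+43.44533 +1070.52209 +228.11695]
  H  [+0.66225 -0.98668 +1.00000]
B = K⁻¹H; ‖b₁‖=2.241032, ‖b₂‖=2.241032; λ = 2/(‖b₁‖+‖b₂‖) = 0.446223, sign → tz>0 ⇒ λ=+0.446223
r₁ = λ·B[:,0] = (+0.95230,-0.07612,+0.29551); r₂ = λ·B[:,1] = (+0.20647,+0.87380,-0.44028)
r₃ = r₁×r₂ = (-0.22470,+0.48029,+0.84784); SVD([r₁ r₂ r₃]) → R = UVᵀ:
  R  [+0.95230 +0.20647 -0.22470]
  R  [-0.07612 +0.87380 +0.48029]
  R  [+0.29551 -0.44028 +0.84784]
t = (-0.06416, -0.00608, +0.44622) m
tr R = 2.673940; θ = arccos((tr R − 1)/2) = 0.579073 rad = 33.178°
axis k = ((R−Rᵀ)₃₂, (R−Rᵀ)₁₃, (R−Rᵀ)₂₁) / (2 sinθ) = (-0.841089, -0.475300, -0.258184)
rvec = θ·k = (-0.487052, -0.275234, -0.149507)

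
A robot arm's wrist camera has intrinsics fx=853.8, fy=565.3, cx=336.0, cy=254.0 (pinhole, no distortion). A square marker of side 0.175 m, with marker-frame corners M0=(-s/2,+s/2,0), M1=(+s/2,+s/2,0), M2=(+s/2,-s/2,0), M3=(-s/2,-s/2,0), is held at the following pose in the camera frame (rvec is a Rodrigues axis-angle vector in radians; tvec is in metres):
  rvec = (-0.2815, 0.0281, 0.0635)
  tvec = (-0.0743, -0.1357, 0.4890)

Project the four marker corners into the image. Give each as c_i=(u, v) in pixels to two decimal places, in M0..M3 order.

c0=(30.57, 185.20) c1=(349.26, 196.83) c2=(367.49, 16.30) c3=(78.46, 8.01)

Intrinsics K: fx=853.8, fy=565.3, cx=336.0, cy=254.0
Marker side s = 0.175 m; corners in marker frame (Z=0):
  M0 = (-0.0875, +0.0875, 0)
  M1 = (+0.0875, +0.0875, 0)
  M2 = (+0.0875, -0.0875, 0)
  M3 = (-0.0875, -0.0875, 0)
rvec = (-0.2815, 0.0281, 0.0635), |rvec| = θ = 0.28994 rad = 16.612°
Rodrigues: sinθ=0.28589, 1−cosθ=0.04174; R = I + sinθ·[k]× + (1−cosθ)·[k]×²:
    [+0.99761 -0.06654 +0.01883]
    [+0.05869 +0.95865 +0.27846]
    [-0.03658 -0.27669 +0.96026]
t = (-0.0743, -0.1357, 0.4890) m
M0: Pc = R·M0+t = (-0.16741, -0.05695, +0.46799); u = 853.8·(-0.16741)/0.46799 + 336.0 = 30.5729, v = 565.3·(-0.05695)/0.46799 + 254.0 = 185.2049
M1: Pc = R·M1+t = (+0.00717, -0.04668, +0.46159); u = 853.8·(+0.00717)/0.46159 + 336.0 = 349.2589, v = 565.3·(-0.04668)/0.46159 + 254.0 = 196.8285
M2: Pc = R·M2+t = (+0.01881, -0.21445, +0.51001); u = 853.8·(+0.01881)/0.51001 + 336.0 = 367.4944, v = 565.3·(-0.21445)/0.51001 + 254.0 = 16.3043
M3: Pc = R·M3+t = (-0.15577, -0.22472, +0.51641); u = 853.8·(-0.15577)/0.51641 + 336.0 = 78.4633, v = 565.3·(-0.22472)/0.51641 + 254.0 = 8.0086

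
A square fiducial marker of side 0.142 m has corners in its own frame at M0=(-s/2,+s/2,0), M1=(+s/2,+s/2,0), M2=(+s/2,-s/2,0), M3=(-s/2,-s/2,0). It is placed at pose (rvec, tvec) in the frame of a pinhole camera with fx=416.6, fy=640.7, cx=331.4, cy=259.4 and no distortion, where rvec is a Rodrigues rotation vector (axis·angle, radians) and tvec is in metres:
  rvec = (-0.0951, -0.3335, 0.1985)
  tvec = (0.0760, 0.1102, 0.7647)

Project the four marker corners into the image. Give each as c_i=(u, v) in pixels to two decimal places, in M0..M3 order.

c0=(330.07, 403.25) c1=(400.52, 419.40) c2=(412.17, 304.26) c3=(344.09, 281.63)

Intrinsics K: fx=416.6, fy=640.7, cx=331.4, cy=259.4
Marker side s = 0.142 m; corners in marker frame (Z=0):
  M0 = (-0.0710, +0.0710, 0)
  M1 = (+0.0710, +0.0710, 0)
  M2 = (+0.0710, -0.0710, 0)
  M3 = (-0.0710, -0.0710, 0)
rvec = (-0.0951, -0.3335, 0.1985), |rvec| = θ = 0.39959 rad = 22.895°
Rodrigues: sinθ=0.38904, 1−cosθ=0.07878; R = I + sinθ·[k]× + (1−cosθ)·[k]×²:
    [+0.92568 -0.17761 -0.33401]
    [+0.20891 +0.97610 +0.05993]
    [+0.31538 -0.12525 +0.94066]
t = (0.0760, 0.1102, 0.7647) m
M0: Pc = R·M0+t = (-0.00233, +0.16467, +0.73342); u = 416.6·(-0.00233)/0.73342 + 331.4 = 330.0742, v = 640.7·(+0.16467)/0.73342 + 259.4 = 403.2536
M1: Pc = R·M1+t = (+0.12911, +0.19434, +0.77820); u = 416.6·(+0.12911)/0.77820 + 331.4 = 400.5192, v = 640.7·(+0.19434)/0.77820 + 259.4 = 419.3984
M2: Pc = R·M2+t = (+0.15433, +0.05573, +0.79598); u = 416.6·(+0.15433)/0.79598 + 331.4 = 412.1748, v = 640.7·(+0.05573)/0.79598 + 259.4 = 304.2575
M3: Pc = R·M3+t = (+0.02289, +0.02606, +0.75120); u = 416.6·(+0.02289)/0.75120 + 331.4 = 344.0925, v = 640.7·(+0.02606)/0.75120 + 259.4 = 281.6306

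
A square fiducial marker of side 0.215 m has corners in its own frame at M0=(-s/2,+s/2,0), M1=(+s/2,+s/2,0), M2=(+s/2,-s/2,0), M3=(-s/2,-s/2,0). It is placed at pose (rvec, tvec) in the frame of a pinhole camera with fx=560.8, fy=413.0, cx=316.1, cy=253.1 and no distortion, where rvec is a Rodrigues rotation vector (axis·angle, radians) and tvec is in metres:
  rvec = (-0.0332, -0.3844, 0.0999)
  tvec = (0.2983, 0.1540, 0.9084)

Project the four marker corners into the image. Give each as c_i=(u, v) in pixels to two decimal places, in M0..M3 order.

c0=(439.19, 372.66) c1=(546.65, 372.25) c2=(555.48, 278.31) c3=(450.19, 270.09)

Intrinsics K: fx=560.8, fy=413.0, cx=316.1, cy=253.1
Marker side s = 0.215 m; corners in marker frame (Z=0):
  M0 = (-0.1075, +0.1075, 0)
  M1 = (+0.1075, +0.1075, 0)
  M2 = (+0.1075, -0.1075, 0)
  M3 = (-0.1075, -0.1075, 0)
rvec = (-0.0332, -0.3844, 0.0999), |rvec| = θ = 0.39855 rad = 22.835°
Rodrigues: sinθ=0.38809, 1−cosθ=0.07838; R = I + sinθ·[k]× + (1−cosθ)·[k]×²:
    [+0.92217 -0.09098 -0.37594]
    [+0.10357 +0.99453 +0.01338]
    [+0.37267 -0.05128 +0.92655]
t = (0.2983, 0.1540, 0.9084) m
M0: Pc = R·M0+t = (+0.18939, +0.24978, +0.86283); u = 560.8·(+0.18939)/0.86283 + 316.1 = 439.1933, v = 413.0·(+0.24978)/0.86283 + 253.1 = 372.6587
M1: Pc = R·M1+t = (+0.38765, +0.27205, +0.94295); u = 560.8·(+0.38765)/0.94295 + 316.1 = 546.6485, v = 413.0·(+0.27205)/0.94295 + 253.1 = 372.2528
M2: Pc = R·M2+t = (+0.40721, +0.05822, +0.95397); u = 560.8·(+0.40721)/0.95397 + 316.1 = 555.4830, v = 413.0·(+0.05822)/0.95397 + 253.1 = 278.3058
M3: Pc = R·M3+t = (+0.20895, +0.03595, +0.87385); u = 560.8·(+0.20895)/0.87385 + 316.1 = 450.1935, v = 413.0·(+0.03595)/0.87385 + 253.1 = 270.0925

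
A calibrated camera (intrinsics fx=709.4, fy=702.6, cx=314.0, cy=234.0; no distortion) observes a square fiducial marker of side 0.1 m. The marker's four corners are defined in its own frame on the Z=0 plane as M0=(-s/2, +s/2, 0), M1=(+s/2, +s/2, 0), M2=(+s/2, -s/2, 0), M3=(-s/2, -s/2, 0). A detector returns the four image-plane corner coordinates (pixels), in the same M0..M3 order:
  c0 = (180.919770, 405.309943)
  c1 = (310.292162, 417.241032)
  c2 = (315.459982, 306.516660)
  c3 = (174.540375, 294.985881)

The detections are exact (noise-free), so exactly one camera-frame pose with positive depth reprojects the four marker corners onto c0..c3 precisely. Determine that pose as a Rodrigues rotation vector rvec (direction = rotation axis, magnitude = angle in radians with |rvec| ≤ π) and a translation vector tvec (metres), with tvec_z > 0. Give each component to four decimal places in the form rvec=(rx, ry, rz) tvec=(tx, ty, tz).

Intrinsics K: fx=709.4, fy=702.6, cx=314.0, cy=234.0
Marker side s = 0.1 m; corners in marker frame (Z=0):
  M0 = (-0.0500, +0.0500, 0)
  M1 = (+0.0500, +0.0500, 0)
  M2 = (+0.0500, -0.0500, 0)
  M3 = (-0.0500, -0.0500, 0)
Detected image corners:
  c0 = (180.919770, 405.309943) px
  c1 = (310.292162, 417.241032) px
  c2 = (315.459982, 306.516660) px
  c3 = (174.540375, 294.985881) px
Planar DLT: solve 8×8 A·h = b for H (H[2,2]=1):
  H  [+1317.84628 +216.15714 +244.88704]
  H  [+72.19278 +1409.61889 +358.33858]
  H  [-0.12697 +0.85499 +1.00000]
B = K⁻¹H; ‖b₁‖=1.923573, ‖b₂‖=1.923573; λ = 2/(‖b₁‖+‖b₂‖) = 0.519866, sign → tz>0 ⇒ λ=+0.519866
r₁ = λ·B[:,0] = (+0.99497,+0.07540,-0.06601); r₂ = λ·B[:,1] = (-0.03833,+0.89497,+0.44448)
r₃ = r₁×r₂ = (+0.09259,-0.43971,+0.89335); SVD([r₁ r₂ r₃]) → R = UVᵀ:
  R  [+0.99497 -0.03833 +0.09259]
  R  [+0.07540 +0.89497 -0.43971]
  R  [-0.06601 +0.44448 +0.89335]
t = (-0.05065, +0.09200, +0.51987) m
tr R = 2.783286; θ = arccos((tr R − 1)/2) = 0.469835 rad = 26.920°
axis k = ((R−Rᵀ)₃₂, (R−Rᵀ)₁₃, (R−Rᵀ)₂₁) / (2 sinθ) = (+0.976497, +0.175148, +0.125607)
rvec = θ·k = (+0.458793, +0.082291, +0.059015)

rvec=(0.4588, 0.0823, 0.0590) tvec=(-0.0506, 0.0920, 0.5199)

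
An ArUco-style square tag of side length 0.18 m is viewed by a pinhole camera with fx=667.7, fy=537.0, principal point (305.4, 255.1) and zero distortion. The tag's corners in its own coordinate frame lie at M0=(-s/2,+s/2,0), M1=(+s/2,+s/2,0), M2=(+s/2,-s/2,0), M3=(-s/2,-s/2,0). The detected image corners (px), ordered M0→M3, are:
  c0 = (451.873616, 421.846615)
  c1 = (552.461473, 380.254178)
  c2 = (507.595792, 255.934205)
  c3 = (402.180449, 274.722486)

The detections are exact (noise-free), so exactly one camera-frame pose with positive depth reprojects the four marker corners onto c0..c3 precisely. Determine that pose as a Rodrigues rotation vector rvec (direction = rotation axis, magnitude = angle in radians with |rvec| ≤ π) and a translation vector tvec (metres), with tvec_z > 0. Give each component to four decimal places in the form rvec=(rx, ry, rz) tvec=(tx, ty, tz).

Intrinsics K: fx=667.7, fy=537.0, cx=305.4, cy=255.1
Marker side s = 0.18 m; corners in marker frame (Z=0):
  M0 = (-0.0900, +0.0900, 0)
  M1 = (+0.0900, +0.0900, 0)
  M2 = (+0.0900, -0.0900, 0)
  M3 = (-0.0900, -0.0900, 0)
Detected image corners:
  c0 = (451.873616, 421.846615) px
  c1 = (552.461473, 380.254178) px
  c2 = (507.595792, 255.934205) px
  c3 = (402.180449, 274.722486) px
Planar DLT: solve 8×8 A·h = b for H (H[2,2]=1):
  H  [+1002.86225 +188.59379 +482.37270]
  H  [+132.85699 +698.06583 +331.03581]
  H  [+0.89952 -0.15252 +1.00000]
B = K⁻¹H; ‖b₁‖=1.425050, ‖b₂‖=1.425050; λ = 2/(‖b₁‖+‖b₂‖) = 0.701730, sign → tz>0 ⇒ λ=+0.701730
r₁ = λ·B[:,0] = (+0.76526,-0.12625,+0.63122); r₂ = λ·B[:,1] = (+0.24716,+0.96305,-0.10703)
r₃ = r₁×r₂ = (-0.59438,+0.23791,+0.76818); SVD([r₁ r₂ r₃]) → R = UVᵀ:
  R  [+0.76526 +0.24716 -0.59438]
  R  [-0.12625 +0.96305 +0.23791]
  R  [+0.63122 -0.10703 +0.76818]
t = (+0.18599, +0.09923, +0.70173) m
tr R = 2.496486; θ = arccos((tr R − 1)/2) = 0.725386 rad = 41.562°
axis k = ((R−Rᵀ)₃₂, (R−Rᵀ)₁₃, (R−Rᵀ)₂₁) / (2 sinθ) = (-0.259970, -0.923697, -0.281423)
rvec = θ·k = (-0.188579, -0.670037, -0.204141)

rvec=(-0.1886, -0.6700, -0.2041) tvec=(0.1860, 0.0992, 0.7017)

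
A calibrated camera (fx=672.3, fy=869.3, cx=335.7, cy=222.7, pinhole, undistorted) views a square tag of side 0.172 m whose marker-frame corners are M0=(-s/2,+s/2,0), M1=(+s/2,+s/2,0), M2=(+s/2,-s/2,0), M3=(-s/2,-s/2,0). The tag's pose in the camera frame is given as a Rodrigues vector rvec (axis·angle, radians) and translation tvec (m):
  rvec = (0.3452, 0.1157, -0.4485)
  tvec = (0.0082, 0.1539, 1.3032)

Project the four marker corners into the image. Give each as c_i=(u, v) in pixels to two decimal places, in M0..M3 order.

Intrinsics K: fx=672.3, fy=869.3, cx=335.7, cy=222.7
Marker side s = 0.172 m; corners in marker frame (Z=0):
  M0 = (-0.0860, +0.0860, 0)
  M1 = (+0.0860, +0.0860, 0)
  M2 = (+0.0860, -0.0860, 0)
  M3 = (-0.0860, -0.0860, 0)
rvec = (0.3452, 0.1157, -0.4485), |rvec| = θ = 0.57767 rad = 33.098°
Rodrigues: sinθ=0.54607, 1−cosθ=0.16226; R = I + sinθ·[k]× + (1−cosθ)·[k]×²:
    [+0.89568 +0.44339 +0.03409]
    [-0.40455 +0.84425 -0.35155]
    [-0.18465 +0.30109 +0.93555]
t = (0.0082, 0.1539, 1.3032) m
M0: Pc = R·M0+t = (-0.03070, +0.26130, +1.34497); u = 672.3·(-0.03070)/1.34497 + 335.7 = 320.3557, v = 869.3·(+0.26130)/1.34497 + 222.7 = 391.5843
M1: Pc = R·M1+t = (+0.12336, +0.19171, +1.31321); u = 672.3·(+0.12336)/1.31321 + 335.7 = 398.8542, v = 869.3·(+0.19171)/1.31321 + 222.7 = 349.6078
M2: Pc = R·M2+t = (+0.04710, +0.04650, +1.26143); u = 672.3·(+0.04710)/1.26143 + 335.7 = 360.8012, v = 869.3·(+0.04650)/1.26143 + 222.7 = 254.7475
M3: Pc = R·M3+t = (-0.10696, +0.11609, +1.29319); u = 672.3·(-0.10696)/1.29319 + 335.7 = 280.0938, v = 869.3·(+0.11609)/1.29319 + 222.7 = 300.7347

c0=(320.36, 391.58) c1=(398.85, 349.61) c2=(360.80, 254.75) c3=(280.09, 300.73)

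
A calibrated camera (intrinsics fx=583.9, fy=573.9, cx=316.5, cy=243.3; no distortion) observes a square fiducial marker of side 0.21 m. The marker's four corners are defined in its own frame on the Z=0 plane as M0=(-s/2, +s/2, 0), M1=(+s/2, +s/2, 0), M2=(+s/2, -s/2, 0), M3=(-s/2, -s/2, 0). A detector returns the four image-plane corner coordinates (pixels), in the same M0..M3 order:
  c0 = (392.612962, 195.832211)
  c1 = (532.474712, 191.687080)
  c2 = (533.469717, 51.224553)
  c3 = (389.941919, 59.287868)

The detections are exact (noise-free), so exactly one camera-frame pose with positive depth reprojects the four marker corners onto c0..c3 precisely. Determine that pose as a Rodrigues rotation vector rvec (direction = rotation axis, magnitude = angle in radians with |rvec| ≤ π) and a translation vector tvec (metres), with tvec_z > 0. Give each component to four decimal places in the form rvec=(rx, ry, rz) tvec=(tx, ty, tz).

Intrinsics K: fx=583.9, fy=573.9, cx=316.5, cy=243.3
Marker side s = 0.21 m; corners in marker frame (Z=0):
  M0 = (-0.1050, +0.1050, 0)
  M1 = (+0.1050, +0.1050, 0)
  M2 = (+0.1050, -0.1050, 0)
  M3 = (-0.1050, -0.1050, 0)
Detected image corners:
  c0 = (392.612962, 195.832211) px
  c1 = (532.474712, 191.687080) px
  c2 = (533.469717, 51.224553) px
  c3 = (389.941919, 59.287868) px
Planar DLT: solve 8×8 A·h = b for H (H[2,2]=1):
  H  [+614.89470 +61.39793 +461.16881]
  H  [-45.03869 +674.84862 +125.45078]
  H  [-0.12925 +0.12397 +1.00000]
B = K⁻¹H; ‖b₁‖=1.130801, ‖b₂‖=1.130801; λ = 2/(‖b₁‖+‖b₂‖) = 0.884329, sign → tz>0 ⇒ λ=+0.884329
r₁ = λ·B[:,0] = (+0.99323,-0.02095,-0.11430); r₂ = λ·B[:,1] = (+0.03356,+0.99341,+0.10963)
r₃ = r₁×r₂ = (+0.11125,-0.11272,+0.98738); SVD([r₁ r₂ r₃]) → R = UVᵀ:
  R  [+0.99323 +0.03356 +0.11125]
  R  [-0.02095 +0.99341 -0.11272]
  R  [-0.11430 +0.10963 +0.98738]
t = (+0.21910, -0.18160, +0.88433) m
tr R = 2.974011; θ = arccos((tr R − 1)/2) = 0.161388 rad = 9.247°
axis k = ((R−Rᵀ)₃₂, (R−Rᵀ)₁₃, (R−Rᵀ)₂₁) / (2 sinθ) = (+0.691874, +0.701813, -0.169614)
rvec = θ·k = (+0.111660, +0.113264, -0.027374)

rvec=(0.1117, 0.1133, -0.0274) tvec=(0.2191, -0.1816, 0.8843)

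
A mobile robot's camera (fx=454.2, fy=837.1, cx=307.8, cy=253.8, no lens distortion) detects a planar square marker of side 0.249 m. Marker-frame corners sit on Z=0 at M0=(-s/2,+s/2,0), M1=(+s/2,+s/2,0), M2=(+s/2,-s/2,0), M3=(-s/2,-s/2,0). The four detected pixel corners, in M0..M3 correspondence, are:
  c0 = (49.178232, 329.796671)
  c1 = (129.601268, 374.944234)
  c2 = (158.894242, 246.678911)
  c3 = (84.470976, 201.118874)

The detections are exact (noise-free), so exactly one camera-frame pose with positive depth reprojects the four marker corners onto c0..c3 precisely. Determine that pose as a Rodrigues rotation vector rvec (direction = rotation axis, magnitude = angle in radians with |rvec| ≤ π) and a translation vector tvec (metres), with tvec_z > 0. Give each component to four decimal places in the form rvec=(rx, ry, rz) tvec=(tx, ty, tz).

Intrinsics K: fx=454.2, fy=837.1, cx=307.8, cy=253.8
Marker side s = 0.249 m; corners in marker frame (Z=0):
  M0 = (-0.1245, +0.1245, 0)
  M1 = (+0.1245, +0.1245, 0)
  M2 = (+0.1245, -0.1245, 0)
  M3 = (-0.1245, -0.1245, 0)
Detected image corners:
  c0 = (49.178232, 329.796671) px
  c1 = (129.601268, 374.944234) px
  c2 = (158.894242, 246.678911) px
  c3 = (84.470976, 201.118874) px
Planar DLT: solve 8×8 A·h = b for H (H[2,2]=1):
  H  [+321.82948 -157.66417 +106.58780]
  H  [+213.00337 +439.12631 +286.30480]
  H  [+0.10701 -0.26659 +1.00000]
B = K⁻¹H; ‖b₁‖=0.682126, ‖b₂‖=0.682126; λ = 2/(‖b₁‖+‖b₂‖) = 1.466004, sign → tz>0 ⇒ λ=+1.466004
r₁ = λ·B[:,0] = (+0.93245,+0.32547,+0.15687); r₂ = λ·B[:,1] = (-0.24404,+0.88753,-0.39082)
r₃ = r₁×r₂ = (-0.26643,+0.32613,+0.90700); SVD([r₁ r₂ r₃]) → R = UVᵀ:
  R  [+0.93245 -0.24404 -0.26643]
  R  [+0.32547 +0.88753 +0.32613]
  R  [+0.15687 -0.39082 +0.90700]
t = (-0.64944, +0.05693, +1.46600) m
tr R = 2.726981; θ = arccos((tr R − 1)/2) = 0.528647 rad = 30.289°
axis k = ((R−Rᵀ)₃₂, (R−Rᵀ)₁₃, (R−Rᵀ)₂₁) / (2 sinθ) = (-0.710744, -0.419633, +0.564580)
rvec = θ·k = (-0.375733, -0.221838, +0.298463)

rvec=(-0.3757, -0.2218, 0.2985) tvec=(-0.6494, 0.0569, 1.4660)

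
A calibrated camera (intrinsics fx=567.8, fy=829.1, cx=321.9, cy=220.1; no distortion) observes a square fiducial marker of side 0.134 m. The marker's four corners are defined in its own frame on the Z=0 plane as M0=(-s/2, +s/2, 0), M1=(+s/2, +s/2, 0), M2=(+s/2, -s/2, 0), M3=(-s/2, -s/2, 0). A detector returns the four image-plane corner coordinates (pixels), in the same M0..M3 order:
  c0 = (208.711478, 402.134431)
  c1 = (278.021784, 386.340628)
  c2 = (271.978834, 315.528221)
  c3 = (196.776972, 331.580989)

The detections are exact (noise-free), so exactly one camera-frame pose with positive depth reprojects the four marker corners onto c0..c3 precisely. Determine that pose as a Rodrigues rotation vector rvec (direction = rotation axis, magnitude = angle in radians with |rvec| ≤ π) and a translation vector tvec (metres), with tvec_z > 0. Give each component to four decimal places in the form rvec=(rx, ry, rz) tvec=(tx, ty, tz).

Intrinsics K: fx=567.8, fy=829.1, cx=321.9, cy=220.1
Marker side s = 0.134 m; corners in marker frame (Z=0):
  M0 = (-0.0670, +0.0670, 0)
  M1 = (+0.0670, +0.0670, 0)
  M2 = (+0.0670, -0.0670, 0)
  M3 = (-0.0670, -0.0670, 0)
Detected image corners:
  c0 = (208.711478, 402.134431) px
  c1 = (278.021784, 386.340628) px
  c2 = (271.978834, 315.528221) px
  c3 = (196.776972, 331.580989) px
Planar DLT: solve 8×8 A·h = b for H (H[2,2]=1):
  H  [+563.84635 +209.10129 +239.30988]
  H  [-80.48145 +741.10889 +360.24850]
  H  [+0.10675 +0.59521 +1.00000]
B = K⁻¹H; ‖b₁‖=0.946951, ‖b₂‖=0.946951; λ = 2/(‖b₁‖+‖b₂‖) = 1.056021, sign → tz>0 ⇒ λ=+1.056021
r₁ = λ·B[:,0] = (+0.98476,-0.13243,+0.11273); r₂ = λ·B[:,1] = (+0.03256,+0.77709,+0.62855)
r₃ = r₁×r₂ = (-0.17084,-0.61530,+0.76956); SVD([r₁ r₂ r₃]) → R = UVᵀ:
  R  [+0.98476 +0.03256 -0.17084]
  R  [-0.13243 +0.77709 -0.61530]
  R  [+0.11273 +0.62855 +0.76956]
t = (-0.15360, +0.17851, +1.05602) m
tr R = 2.531404; θ = arccos((tr R − 1)/2) = 0.698665 rad = 40.031°
axis k = ((R−Rᵀ)₃₂, (R−Rᵀ)₁₃, (R−Rᵀ)₂₁) / (2 sinθ) = (+0.966933, -0.220434, -0.128257)
rvec = θ·k = (+0.675562, -0.154009, -0.089609)

rvec=(0.6756, -0.1540, -0.0896) tvec=(-0.1536, 0.1785, 1.0560)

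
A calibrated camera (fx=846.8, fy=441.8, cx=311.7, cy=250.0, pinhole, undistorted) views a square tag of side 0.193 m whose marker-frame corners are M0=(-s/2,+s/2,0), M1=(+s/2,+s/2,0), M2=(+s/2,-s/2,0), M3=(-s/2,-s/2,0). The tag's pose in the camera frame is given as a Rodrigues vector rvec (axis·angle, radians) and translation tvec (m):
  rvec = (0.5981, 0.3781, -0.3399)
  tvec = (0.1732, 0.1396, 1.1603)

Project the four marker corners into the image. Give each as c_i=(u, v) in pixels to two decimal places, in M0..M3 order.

c0=(398.81, 332.65) c1=(528.27, 324.09) c2=(483.86, 268.80) c3=(347.32, 282.08)

Intrinsics K: fx=846.8, fy=441.8, cx=311.7, cy=250.0
Marker side s = 0.193 m; corners in marker frame (Z=0):
  M0 = (-0.0965, +0.0965, 0)
  M1 = (+0.0965, +0.0965, 0)
  M2 = (+0.0965, -0.0965, 0)
  M3 = (-0.0965, -0.0965, 0)
rvec = (0.5981, 0.3781, -0.3399), |rvec| = θ = 0.78499 rad = 44.977°
Rodrigues: sinθ=0.70682, 1−cosθ=0.29261; R = I + sinθ·[k]× + (1−cosθ)·[k]×²:
    [+0.87726 +0.41343 +0.24391]
    [-0.19867 +0.77528 -0.59956]
    [-0.43698 +0.47751 +0.76225]
t = (0.1732, 0.1396, 1.1603) m
M0: Pc = R·M0+t = (+0.12844, +0.23359, +1.24855); u = 846.8·(+0.12844)/1.24855 + 311.7 = 398.8123, v = 441.8·(+0.23359)/1.24855 + 250.0 = 332.6545
M1: Pc = R·M1+t = (+0.29775, +0.19524, +1.16421); u = 846.8·(+0.29775)/1.16421 + 311.7 = 528.2724, v = 441.8·(+0.19524)/1.16421 + 250.0 = 324.0915
M2: Pc = R·M2+t = (+0.21796, +0.04561, +1.07205); u = 846.8·(+0.21796)/1.07205 + 311.7 = 483.8630, v = 441.8·(+0.04561)/1.07205 + 250.0 = 268.7980
M3: Pc = R·M3+t = (+0.04865, +0.08396, +1.15639); u = 846.8·(+0.04865)/1.15639 + 311.7 = 347.3242, v = 441.8·(+0.08396)/1.15639 + 250.0 = 282.0760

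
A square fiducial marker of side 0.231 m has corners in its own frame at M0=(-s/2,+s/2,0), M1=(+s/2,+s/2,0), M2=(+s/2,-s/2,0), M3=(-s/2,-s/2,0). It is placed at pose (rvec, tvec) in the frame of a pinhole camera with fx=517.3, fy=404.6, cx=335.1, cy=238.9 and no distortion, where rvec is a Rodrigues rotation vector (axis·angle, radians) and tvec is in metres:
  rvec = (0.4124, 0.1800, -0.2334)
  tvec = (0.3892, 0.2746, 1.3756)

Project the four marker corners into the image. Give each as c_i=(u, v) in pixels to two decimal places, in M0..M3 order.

Intrinsics K: fx=517.3, fy=404.6, cx=335.1, cy=238.9
Marker side s = 0.231 m; corners in marker frame (Z=0):
  M0 = (-0.1155, +0.1155, 0)
  M1 = (+0.1155, +0.1155, 0)
  M2 = (+0.1155, -0.1155, 0)
  M3 = (-0.1155, -0.1155, 0)
rvec = (0.4124, 0.1800, -0.2334), |rvec| = θ = 0.50690 rad = 29.043°
Rodrigues: sinθ=0.48547, 1−cosθ=0.12575; R = I + sinθ·[k]× + (1−cosθ)·[k]×²:
    [+0.95748 +0.25986 +0.12528]
    [-0.18720 +0.89011 -0.41552]
    [-0.21950 +0.37440 +0.90091]
t = (0.3892, 0.2746, 1.3756) m
M0: Pc = R·M0+t = (+0.30862, +0.39903, +1.44420); u = 517.3·(+0.30862)/1.44420 + 335.1 = 445.6470, v = 404.6·(+0.39903)/1.44420 + 238.9 = 350.6906
M1: Pc = R·M1+t = (+0.52980, +0.35579, +1.39349); u = 517.3·(+0.52980)/1.39349 + 335.1 = 531.7766, v = 404.6·(+0.35579)/1.39349 + 238.9 = 342.2022
M2: Pc = R·M2+t = (+0.46978, +0.15017, +1.30700); u = 517.3·(+0.46978)/1.30700 + 335.1 = 521.0327, v = 404.6·(+0.15017)/1.30700 + 238.9 = 285.3871
M3: Pc = R·M3+t = (+0.24860, +0.19341, +1.35771); u = 517.3·(+0.24860)/1.35771 + 335.1 = 429.8178, v = 404.6·(+0.19341)/1.35771 + 238.9 = 296.5380

c0=(445.65, 350.69) c1=(531.78, 342.20) c2=(521.03, 285.39) c3=(429.82, 296.54)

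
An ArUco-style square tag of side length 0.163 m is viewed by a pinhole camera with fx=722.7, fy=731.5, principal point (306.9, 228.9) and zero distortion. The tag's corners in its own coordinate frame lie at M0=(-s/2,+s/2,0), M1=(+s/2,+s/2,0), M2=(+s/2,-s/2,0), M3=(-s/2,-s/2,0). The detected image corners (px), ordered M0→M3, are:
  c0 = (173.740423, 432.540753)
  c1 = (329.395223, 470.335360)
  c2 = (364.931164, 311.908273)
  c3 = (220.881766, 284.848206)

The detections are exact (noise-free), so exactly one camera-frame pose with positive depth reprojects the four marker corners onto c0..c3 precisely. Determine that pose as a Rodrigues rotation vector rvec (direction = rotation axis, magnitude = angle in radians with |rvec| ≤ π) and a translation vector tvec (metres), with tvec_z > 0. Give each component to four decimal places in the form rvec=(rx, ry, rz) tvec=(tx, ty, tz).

Intrinsics K: fx=722.7, fy=731.5, cx=306.9, cy=228.9
Marker side s = 0.163 m; corners in marker frame (Z=0):
  M0 = (-0.0815, +0.0815, 0)
  M1 = (+0.0815, +0.0815, 0)
  M2 = (+0.0815, -0.0815, 0)
  M3 = (-0.0815, -0.0815, 0)
Detected image corners:
  c0 = (173.740423, 432.540753) px
  c1 = (329.395223, 470.335360) px
  c2 = (364.931164, 311.908273) px
  c3 = (220.881766, 284.848206) px
Planar DLT: solve 8×8 A·h = b for H (H[2,2]=1):
  H  [+832.93477 -407.24844 +271.28065]
  H  [+80.68753 +727.84626 +370.99740]
  H  [-0.31140 -0.56103 +1.00000]
B = K⁻¹H; ‖b₁‖=1.338196, ‖b₂‖=1.338196; λ = 2/(‖b₁‖+‖b₂‖) = 0.747275, sign → tz>0 ⇒ λ=+0.747275
r₁ = λ·B[:,0] = (+0.96008,+0.15524,-0.23270); r₂ = λ·B[:,1] = (-0.24306,+0.87473,-0.41924)
r₃ = r₁×r₂ = (+0.13847,+0.45907,+0.87754); SVD([r₁ r₂ r₃]) → R = UVᵀ:
  R  [+0.96008 -0.24306 +0.13847]
  R  [+0.15524 +0.87473 +0.45907]
  R  [-0.23270 -0.41924 +0.87754]
t = (-0.03683, +0.14516, +0.74727) m
tr R = 2.712352; θ = arccos((tr R − 1)/2) = 0.542973 rad = 31.110°
axis k = ((R−Rᵀ)₃₂, (R−Rᵀ)₁₃, (R−Rᵀ)₂₁) / (2 sinθ) = (-0.849952, +0.359186, +0.385444)
rvec = θ·k = (-0.461501, +0.195028, +0.209286)

rvec=(-0.4615, 0.1950, 0.2093) tvec=(-0.0368, 0.1452, 0.7473)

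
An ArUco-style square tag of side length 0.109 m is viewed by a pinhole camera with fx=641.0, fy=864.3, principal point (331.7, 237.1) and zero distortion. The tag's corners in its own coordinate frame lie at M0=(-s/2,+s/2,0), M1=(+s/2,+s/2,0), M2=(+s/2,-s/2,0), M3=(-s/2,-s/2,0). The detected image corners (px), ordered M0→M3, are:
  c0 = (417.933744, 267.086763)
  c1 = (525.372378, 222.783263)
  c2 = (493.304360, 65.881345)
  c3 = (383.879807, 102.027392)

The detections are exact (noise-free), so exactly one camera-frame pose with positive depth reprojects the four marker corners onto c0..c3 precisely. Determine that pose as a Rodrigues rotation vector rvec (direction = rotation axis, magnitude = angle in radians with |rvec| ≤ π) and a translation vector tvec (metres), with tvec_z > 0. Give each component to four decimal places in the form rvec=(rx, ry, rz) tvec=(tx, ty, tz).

rvec=(-0.0231, -0.2694, -0.2732) tvec=(0.1099, -0.0477, 0.5645)

Intrinsics K: fx=641.0, fy=864.3, cx=331.7, cy=237.1
Marker side s = 0.109 m; corners in marker frame (Z=0):
  M0 = (-0.0545, +0.0545, 0)
  M1 = (+0.0545, +0.0545, 0)
  M2 = (+0.0545, -0.0545, 0)
  M3 = (-0.0545, -0.0545, 0)
Detected image corners:
  c0 = (417.933744, 267.086763) px
  c1 = (525.372378, 222.783263) px
  c2 = (493.304360, 65.881345) px
  c3 = (383.879807, 102.027392) px
Planar DLT: solve 8×8 A·h = b for H (H[2,2]=1):
  H  [+1209.13418 +314.19173 +456.53625]
  H  [-291.63158 +1479.94177 +164.03554]
  H  [+0.47100 +0.02442 +1.00000]
B = K⁻¹H; ‖b₁‖=1.771356, ‖b₂‖=1.771356; λ = 2/(‖b₁‖+‖b₂‖) = 0.564539, sign → tz>0 ⇒ λ=+0.564539
r₁ = λ·B[:,0] = (+0.92731,-0.26343,+0.26590); r₂ = λ·B[:,1] = (+0.26958,+0.96288,+0.01379)
r₃ = r₁×r₂ = (-0.25966,+0.05890,+0.96390); SVD([r₁ r₂ r₃]) → R = UVᵀ:
  R  [+0.92731 +0.26958 -0.25966]
  R  [-0.26343 +0.96288 +0.05890]
  R  [+0.26590 +0.01379 +0.96390]
t = (+0.10995, -0.04772, +0.56454) m
tr R = 2.854093; θ = arccos((tr R − 1)/2) = 0.384339 rad = 22.021°
axis k = ((R−Rᵀ)₃₂, (R−Rᵀ)₁₃, (R−Rᵀ)₂₁) / (2 sinθ) = (-0.060156, -0.700838, -0.710780)
rvec = θ·k = (-0.023120, -0.269359, -0.273180)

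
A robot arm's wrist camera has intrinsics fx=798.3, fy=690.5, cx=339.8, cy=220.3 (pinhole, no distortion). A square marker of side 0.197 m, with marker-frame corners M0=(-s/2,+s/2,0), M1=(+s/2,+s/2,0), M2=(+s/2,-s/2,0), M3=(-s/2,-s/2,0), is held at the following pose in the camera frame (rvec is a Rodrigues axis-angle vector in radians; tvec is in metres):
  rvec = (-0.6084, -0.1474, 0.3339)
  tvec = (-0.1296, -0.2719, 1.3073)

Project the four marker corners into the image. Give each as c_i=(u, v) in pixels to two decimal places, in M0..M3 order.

Intrinsics K: fx=798.3, fy=690.5, cx=339.8, cy=220.3
Marker side s = 0.197 m; corners in marker frame (Z=0):
  M0 = (-0.0985, +0.0985, 0)
  M1 = (+0.0985, +0.0985, 0)
  M2 = (+0.0985, -0.0985, 0)
  M3 = (-0.0985, -0.0985, 0)
rvec = (-0.6084, -0.1474, 0.3339), |rvec| = θ = 0.70948 rad = 40.650°
Rodrigues: sinθ=0.65144, 1−cosθ=0.24130; R = I + sinθ·[k]× + (1−cosθ)·[k]×²:
    [+0.93614 -0.26359 -0.23272]
    [+0.34957 +0.76911 +0.53503]
    [+0.03796 -0.58222 +0.81214]
t = (-0.1296, -0.2719, 1.3073) m
M0: Pc = R·M0+t = (-0.24777, -0.23058, +1.24621); u = 798.3·(-0.24777)/1.24621 + 339.8 = 181.0808, v = 690.5·(-0.23058)/1.24621 + 220.3 = 92.5431
M1: Pc = R·M1+t = (-0.06335, -0.16171, +1.25369); u = 798.3·(-0.06335)/1.25369 + 339.8 = 299.4585, v = 690.5·(-0.16171)/1.25369 + 220.3 = 131.2347
M2: Pc = R·M2+t = (-0.01143, -0.31322, +1.36839); u = 798.3·(-0.01143)/1.36839 + 339.8 = 333.1341, v = 690.5·(-0.31322)/1.36839 + 220.3 = 62.2442
M3: Pc = R·M3+t = (-0.19585, -0.38209, +1.36091); u = 798.3·(-0.19585)/1.36091 + 339.8 = 224.9183, v = 690.5·(-0.38209)/1.36091 + 220.3 = 26.4344

c0=(181.08, 92.54) c1=(299.46, 131.23) c2=(333.13, 62.24) c3=(224.92, 26.43)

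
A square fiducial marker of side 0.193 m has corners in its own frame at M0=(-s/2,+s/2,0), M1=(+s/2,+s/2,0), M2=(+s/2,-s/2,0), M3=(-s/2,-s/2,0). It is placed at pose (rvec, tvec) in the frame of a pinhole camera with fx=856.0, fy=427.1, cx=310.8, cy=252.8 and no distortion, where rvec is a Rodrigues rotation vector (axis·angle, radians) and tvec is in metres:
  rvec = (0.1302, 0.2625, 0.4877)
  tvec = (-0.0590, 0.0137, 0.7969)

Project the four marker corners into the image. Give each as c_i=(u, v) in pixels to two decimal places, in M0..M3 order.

Intrinsics K: fx=856.0, fy=427.1, cx=310.8, cy=252.8
Marker side s = 0.193 m; corners in marker frame (Z=0):
  M0 = (-0.0965, +0.0965, 0)
  M1 = (+0.0965, +0.0965, 0)
  M2 = (+0.0965, -0.0965, 0)
  M3 = (-0.0965, -0.0965, 0)
rvec = (0.1302, 0.2625, 0.4877), |rvec| = θ = 0.56895 rad = 32.599°
Rodrigues: sinθ=0.53875, 1−cosθ=0.15754; R = I + sinθ·[k]× + (1−cosθ)·[k]×²:
    [+0.85071 -0.44518 +0.27947]
    [+0.47844 +0.87600 -0.06099]
    [-0.21766 +0.18559 +0.95822]
t = (-0.0590, 0.0137, 0.7969) m
M0: Pc = R·M0+t = (-0.18405, +0.05206, +0.83581); u = 856.0·(-0.18405)/0.83581 + 310.8 = 122.3013, v = 427.1·(+0.05206)/0.83581 + 252.8 = 279.4047
M1: Pc = R·M1+t = (-0.01987, +0.14440, +0.79381); u = 856.0·(-0.01987)/0.79381 + 310.8 = 289.3778, v = 427.1·(+0.14440)/0.79381 + 252.8 = 330.4951
M2: Pc = R·M2+t = (+0.06605, -0.02466, +0.75799); u = 856.0·(+0.06605)/0.75799 + 310.8 = 385.3949, v = 427.1·(-0.02466)/0.75799 + 252.8 = 238.9026
M3: Pc = R·M3+t = (-0.09813, -0.11700, +0.79999); u = 856.0·(-0.09813)/0.79999 + 310.8 = 205.7957, v = 427.1·(-0.11700)/0.79999 + 252.8 = 190.3343

c0=(122.30, 279.40) c1=(289.38, 330.50) c2=(385.39, 238.90) c3=(205.80, 190.33)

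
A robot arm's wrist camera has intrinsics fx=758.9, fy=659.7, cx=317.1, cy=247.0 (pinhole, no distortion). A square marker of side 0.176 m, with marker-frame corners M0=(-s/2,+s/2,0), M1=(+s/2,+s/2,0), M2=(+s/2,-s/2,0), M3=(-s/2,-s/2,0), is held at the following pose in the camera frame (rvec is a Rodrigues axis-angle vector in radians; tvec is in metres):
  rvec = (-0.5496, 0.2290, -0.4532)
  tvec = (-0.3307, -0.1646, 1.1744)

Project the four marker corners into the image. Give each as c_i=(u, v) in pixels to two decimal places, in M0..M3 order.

Intrinsics K: fx=758.9, fy=659.7, cx=317.1, cy=247.0
Marker side s = 0.176 m; corners in marker frame (Z=0):
  M0 = (-0.0880, +0.0880, 0)
  M1 = (+0.0880, +0.0880, 0)
  M2 = (+0.0880, -0.0880, 0)
  M3 = (-0.0880, -0.0880, 0)
rvec = (-0.5496, 0.2290, -0.4532), |rvec| = θ = 0.74826 rad = 42.872°
Rodrigues: sinθ=0.68036, 1−cosθ=0.26713; R = I + sinθ·[k]× + (1−cosθ)·[k]×²:
    [+0.87699 +0.35203 +0.32706]
    [-0.47213 +0.75789 +0.45022]
    [-0.08939 -0.54925 +0.83087]
t = (-0.3307, -0.1646, 1.1744) m
M0: Pc = R·M0+t = (-0.37690, -0.05636, +1.13393); u = 758.9·(-0.37690)/1.13393 + 317.1 = 64.8569, v = 659.7·(-0.05636)/1.13393 + 247.0 = 214.2118
M1: Pc = R·M1+t = (-0.22255, -0.13945, +1.11820); u = 758.9·(-0.22255)/1.11820 + 317.1 = 166.0623, v = 659.7·(-0.13945)/1.11820 + 247.0 = 164.7279
M2: Pc = R·M2+t = (-0.28450, -0.27284, +1.21487); u = 758.9·(-0.28450)/1.21487 + 317.1 = 139.3771, v = 659.7·(-0.27284)/1.21487 + 247.0 = 98.8409
M3: Pc = R·M3+t = (-0.43885, -0.18975, +1.23060); u = 758.9·(-0.43885)/1.23060 + 317.1 = 46.4628, v = 659.7·(-0.18975)/1.23060 + 247.0 = 145.2800

c0=(64.86, 214.21) c1=(166.06, 164.73) c2=(139.38, 98.84) c3=(46.46, 145.28)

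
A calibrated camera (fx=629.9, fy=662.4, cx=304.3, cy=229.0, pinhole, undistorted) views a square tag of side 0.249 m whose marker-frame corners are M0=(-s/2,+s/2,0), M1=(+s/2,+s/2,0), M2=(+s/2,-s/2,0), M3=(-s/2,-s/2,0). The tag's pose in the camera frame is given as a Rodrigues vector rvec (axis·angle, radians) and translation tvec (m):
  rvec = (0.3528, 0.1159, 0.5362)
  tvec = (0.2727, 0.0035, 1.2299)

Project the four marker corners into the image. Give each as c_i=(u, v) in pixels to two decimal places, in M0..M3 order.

c0=(356.91, 249.07) c1=(462.44, 316.37) c2=(537.89, 211.27) c3=(424.17, 139.28)

Intrinsics K: fx=629.9, fy=662.4, cx=304.3, cy=229.0
Marker side s = 0.249 m; corners in marker frame (Z=0):
  M0 = (-0.1245, +0.1245, 0)
  M1 = (+0.1245, +0.1245, 0)
  M2 = (+0.1245, -0.1245, 0)
  M3 = (-0.1245, -0.1245, 0)
rvec = (0.3528, 0.1159, 0.5362), |rvec| = θ = 0.65224 rad = 37.370°
Rodrigues: sinθ=0.60696, 1−cosθ=0.20527; R = I + sinθ·[k]× + (1−cosθ)·[k]×²:
    [+0.85479 -0.47925 +0.19914]
    [+0.51871 +0.80121 -0.29833]
    [-0.01658 +0.35830 +0.93346]
t = (0.2727, 0.0035, 1.2299) m
M0: Pc = R·M0+t = (+0.10661, +0.03867, +1.27657); u = 629.9·(+0.10661)/1.27657 + 304.3 = 356.9056, v = 662.4·(+0.03867)/1.27657 + 229.0 = 249.0659
M1: Pc = R·M1+t = (+0.31945, +0.16783, +1.27244); u = 629.9·(+0.31945)/1.27244 + 304.3 = 462.4398, v = 662.4·(+0.16783)/1.27244 + 229.0 = 316.3680
M2: Pc = R·M2+t = (+0.43879, -0.03167, +1.18323); u = 629.9·(+0.43879)/1.18323 + 304.3 = 537.8920, v = 662.4·(-0.03167)/1.18323 + 229.0 = 211.2698
M3: Pc = R·M3+t = (+0.22595, -0.16083, +1.18736); u = 629.9·(+0.22595)/1.18736 + 304.3 = 424.1658, v = 662.4·(-0.16083)/1.18736 + 229.0 = 139.2761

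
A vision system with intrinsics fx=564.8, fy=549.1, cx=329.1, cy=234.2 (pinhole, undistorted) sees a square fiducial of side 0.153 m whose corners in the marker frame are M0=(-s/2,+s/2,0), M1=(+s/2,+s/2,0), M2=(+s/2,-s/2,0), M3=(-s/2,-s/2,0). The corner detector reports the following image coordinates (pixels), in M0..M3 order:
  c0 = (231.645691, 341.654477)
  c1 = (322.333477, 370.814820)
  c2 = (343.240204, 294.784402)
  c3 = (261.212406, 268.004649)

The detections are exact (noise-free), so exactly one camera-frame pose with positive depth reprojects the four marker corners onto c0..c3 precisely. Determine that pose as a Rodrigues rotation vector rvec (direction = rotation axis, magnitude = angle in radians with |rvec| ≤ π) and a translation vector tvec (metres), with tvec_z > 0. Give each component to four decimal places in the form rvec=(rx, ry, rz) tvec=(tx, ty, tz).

rvec=(-0.6509, -0.1386, 0.3044) tvec=(-0.0653, 0.1435, 0.9517)

Intrinsics K: fx=564.8, fy=549.1, cx=329.1, cy=234.2
Marker side s = 0.153 m; corners in marker frame (Z=0):
  M0 = (-0.0765, +0.0765, 0)
  M1 = (+0.0765, +0.0765, 0)
  M2 = (+0.0765, -0.0765, 0)
  M3 = (-0.0765, -0.0765, 0)
Detected image corners:
  c0 = (231.645691, 341.654477) px
  c1 = (322.333477, 370.814820) px
  c2 = (343.240204, 294.784402) px
  c3 = (261.212406, 268.004649) px
Planar DLT: solve 8×8 A·h = b for H (H[2,2]=1):
  H  [+572.70592 -351.86343 +290.34154]
  H  [+193.07586 +283.32343 +317.00202]
  H  [+0.03340 -0.64567 +1.00000]
B = K⁻¹H; ‖b₁‖=1.050731, ‖b₂‖=1.050731; λ = 2/(‖b₁‖+‖b₂‖) = 0.951718, sign → tz>0 ⇒ λ=+0.951718
r₁ = λ·B[:,0] = (+0.94652,+0.32109,+0.03179); r₂ = λ·B[:,1] = (-0.23485,+0.75316,-0.61449)
r₃ = r₁×r₂ = (-0.22125,+0.57416,+0.78828); SVD([r₁ r₂ r₃]) → R = UVᵀ:
  R  [+0.94652 -0.23485 -0.22125]
  R  [+0.32109 +0.75316 +0.57416]
  R  [+0.03179 -0.61449 +0.78828]
t = (-0.06531, +0.14352, +0.95172) m
tr R = 2.487955; θ = arccos((tr R − 1)/2) = 0.731793 rad = 41.929°
axis k = ((R−Rᵀ)₃₂, (R−Rᵀ)₁₃, (R−Rᵀ)₂₁) / (2 sinθ) = (-0.889437, -0.189342, +0.415996)
rvec = θ·k = (-0.650884, -0.138559, +0.304423)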